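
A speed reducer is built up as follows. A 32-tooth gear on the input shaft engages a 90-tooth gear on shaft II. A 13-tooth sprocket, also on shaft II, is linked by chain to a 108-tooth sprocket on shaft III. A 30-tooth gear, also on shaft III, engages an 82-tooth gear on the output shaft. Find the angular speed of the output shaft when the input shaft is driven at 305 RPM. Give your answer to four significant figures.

4.776 RPM

gear mesh 90/32 = 2.8125 → 305/2.8125 = 108.44 RPM
chain 108/13 = 8.3077 → 108.44/8.3077 = 13.053 RPM
gear mesh 82/30 = 2.7333 → 13.053/2.7333 = 4.7757 RPM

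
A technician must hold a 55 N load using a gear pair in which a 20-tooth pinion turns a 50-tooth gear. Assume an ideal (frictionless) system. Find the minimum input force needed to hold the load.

Gear pair MA = 50/20 = 2.5.
Effort = load / MA = 55 / 2.5 = 22 N.

22 N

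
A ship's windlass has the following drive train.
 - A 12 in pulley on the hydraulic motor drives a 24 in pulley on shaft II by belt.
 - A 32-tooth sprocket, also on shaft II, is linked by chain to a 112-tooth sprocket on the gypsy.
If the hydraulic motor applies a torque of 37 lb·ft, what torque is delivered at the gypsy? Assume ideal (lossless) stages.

After the belt (24/12): 37 × 2 = 74 lb·ft
After the chain (112/32): 74 × 3.5 = 259 lb·ft

259 lb·ft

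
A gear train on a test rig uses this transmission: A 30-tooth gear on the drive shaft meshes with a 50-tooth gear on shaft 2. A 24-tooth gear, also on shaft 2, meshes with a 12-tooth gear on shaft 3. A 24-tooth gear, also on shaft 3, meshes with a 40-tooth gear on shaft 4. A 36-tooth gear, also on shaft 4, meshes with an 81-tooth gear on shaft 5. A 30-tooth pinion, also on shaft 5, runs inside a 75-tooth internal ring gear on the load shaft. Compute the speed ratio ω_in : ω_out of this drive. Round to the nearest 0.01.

7.81

Each stage contributes driven/driver: gear mesh 50/30 = 1.6667, gear mesh 12/24 = 0.5, gear mesh 40/24 = 1.6667, gear mesh 81/36 = 2.25, internal gear 75/30 = 2.5.
Overall: 1.6667 × 0.5 × 1.6667 × 2.25 × 2.5 = 7.8125.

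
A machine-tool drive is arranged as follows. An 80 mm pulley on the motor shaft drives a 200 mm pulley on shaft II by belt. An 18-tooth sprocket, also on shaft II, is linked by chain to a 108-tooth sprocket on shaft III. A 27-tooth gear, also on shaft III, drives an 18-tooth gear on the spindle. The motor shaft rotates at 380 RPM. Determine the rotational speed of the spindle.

Belt: ratio = 200/80 = 2.5, so shaft II turns at 380 / 2.5 = 152 RPM.
Chain: ratio = 108/18 = 6, so shaft III turns at 152 / 6 = 25.333 RPM.
Gear mesh: ratio = 18/27 = 0.66667, so the spindle turns at 25.333 / 0.66667 = 38 RPM.

38 RPM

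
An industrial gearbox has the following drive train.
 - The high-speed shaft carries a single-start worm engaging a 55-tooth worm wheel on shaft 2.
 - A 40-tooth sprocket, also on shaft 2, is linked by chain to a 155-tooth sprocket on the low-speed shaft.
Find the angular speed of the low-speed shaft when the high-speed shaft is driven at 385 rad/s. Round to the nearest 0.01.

worm 55/1 = 55 → 385/55 = 7 rad/s
chain 155/40 = 3.875 → 7/3.875 = 1.8065 rad/s

1.81 rad/s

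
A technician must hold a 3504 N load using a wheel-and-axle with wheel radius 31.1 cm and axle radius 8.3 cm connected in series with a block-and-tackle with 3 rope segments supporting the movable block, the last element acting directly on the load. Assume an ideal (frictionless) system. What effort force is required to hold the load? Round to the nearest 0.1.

Wheel-and-axle MA = R/r = 31.1/8.3 = 3.747.
Block-and-tackle MA = number of supporting rope parts = 3.
Combined ideal MA = 3.747 × 3 = 11.241.
Effort = load / MA = 3504 / 11.241 = 311.72 N.

311.7 N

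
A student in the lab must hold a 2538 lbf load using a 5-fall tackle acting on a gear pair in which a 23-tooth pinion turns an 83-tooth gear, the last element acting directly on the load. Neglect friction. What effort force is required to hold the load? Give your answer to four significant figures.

Block-and-tackle MA = number of supporting rope parts = 5.
Gear pair MA = 83/23 = 3.6087.
Combined ideal MA = 5 × 3.6087 = 18.043.
Effort = load / MA = 2538 / 18.043 = 140.66 lbf.

140.7 lbf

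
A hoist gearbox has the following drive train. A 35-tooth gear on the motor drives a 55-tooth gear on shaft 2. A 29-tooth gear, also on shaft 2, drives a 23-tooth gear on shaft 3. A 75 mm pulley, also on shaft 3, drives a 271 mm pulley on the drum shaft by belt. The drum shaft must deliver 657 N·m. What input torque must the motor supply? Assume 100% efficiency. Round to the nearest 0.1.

Overall ratio R = 1.5714 × 0.7931 × 3.6133 = 4.5033.
Input torque = output torque / R = 657 / 4.5033 = 145.89 N·m.

145.9 N·m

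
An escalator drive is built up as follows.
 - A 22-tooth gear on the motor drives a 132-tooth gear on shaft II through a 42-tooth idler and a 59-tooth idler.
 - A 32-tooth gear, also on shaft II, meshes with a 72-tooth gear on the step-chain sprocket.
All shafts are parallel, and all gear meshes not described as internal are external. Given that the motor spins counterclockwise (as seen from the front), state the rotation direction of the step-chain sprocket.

counterclockwise

the motor → shaft II: driver → idler → idler → driven is 3 external meshes, 3 reversals → CW.
shaft II → the step-chain sprocket: external mesh, 1 reversal → CCW.
4 reversals in total — an even number — so the step-chain sprocket turns the same way as the motor.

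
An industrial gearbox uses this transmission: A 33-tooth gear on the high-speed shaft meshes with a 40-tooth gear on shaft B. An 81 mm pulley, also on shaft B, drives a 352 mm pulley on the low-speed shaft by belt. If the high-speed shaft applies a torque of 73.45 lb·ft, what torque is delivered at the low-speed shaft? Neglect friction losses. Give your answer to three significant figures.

387 lb·ft

gear mesh 40/33 = 1.2121 → τ = 73.45·1.2121 = 89.03 lb·ft
belt 352/81 = 4.3457 → τ = 89.03·4.3457 = 386.9 lb·ft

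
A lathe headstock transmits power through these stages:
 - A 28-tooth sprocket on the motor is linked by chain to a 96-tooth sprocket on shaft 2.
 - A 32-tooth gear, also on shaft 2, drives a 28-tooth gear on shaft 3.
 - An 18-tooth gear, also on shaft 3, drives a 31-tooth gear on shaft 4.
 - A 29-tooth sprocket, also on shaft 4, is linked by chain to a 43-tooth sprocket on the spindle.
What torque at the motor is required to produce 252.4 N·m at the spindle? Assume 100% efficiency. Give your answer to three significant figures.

Overall ratio R = 3.4286 × 0.875 × 1.7222 × 1.4828 = 7.6609.
Input torque = output torque / R = 252.4 / 7.6609 = 32.946 N·m.

32.9 N·m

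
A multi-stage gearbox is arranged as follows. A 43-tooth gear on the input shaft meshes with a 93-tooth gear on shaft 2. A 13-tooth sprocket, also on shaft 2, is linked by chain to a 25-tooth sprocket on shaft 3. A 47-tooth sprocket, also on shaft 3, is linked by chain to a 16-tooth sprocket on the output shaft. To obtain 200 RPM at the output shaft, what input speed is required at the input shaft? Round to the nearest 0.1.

Overall ratio R = 2.1628 × 1.9231 × 0.34043 = 1.4159.
Required input speed = output speed × R = 200 × 1.4159 = 283.18 RPM.

283.2 RPM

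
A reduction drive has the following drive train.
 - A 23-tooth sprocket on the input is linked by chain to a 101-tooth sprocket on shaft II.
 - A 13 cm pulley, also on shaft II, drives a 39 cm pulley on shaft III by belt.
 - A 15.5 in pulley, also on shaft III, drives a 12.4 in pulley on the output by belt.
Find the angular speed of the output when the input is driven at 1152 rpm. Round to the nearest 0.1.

Chain: ratio = 101/23 = 4.3913, so shaft II turns at 1152 / 4.3913 = 262.34 rpm.
Belt: ratio = 39/13 = 3, so shaft III turns at 262.34 / 3 = 87.446 rpm.
Belt: ratio = 12.4/15.5 = 0.8, so the output turns at 87.446 / 0.8 = 109.31 rpm.

109.3 rpm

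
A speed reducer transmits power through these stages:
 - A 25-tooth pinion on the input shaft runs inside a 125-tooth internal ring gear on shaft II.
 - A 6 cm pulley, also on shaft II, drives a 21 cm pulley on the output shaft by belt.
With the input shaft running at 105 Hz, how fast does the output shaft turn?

Internal gear: ratio = 125/25 = 5, so shaft II turns at 105 / 5 = 21 Hz.
Belt: ratio = 21/6 = 3.5, so the output shaft turns at 21 / 3.5 = 6 Hz.

6 Hz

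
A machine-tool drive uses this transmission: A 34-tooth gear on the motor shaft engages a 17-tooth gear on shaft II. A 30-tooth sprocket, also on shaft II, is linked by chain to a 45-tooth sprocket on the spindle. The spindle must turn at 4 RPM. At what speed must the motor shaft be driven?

3 RPM

Overall ratio R = 0.5 × 1.5 = 0.75.
Required input speed = output speed × R = 4 × 0.75 = 3 RPM.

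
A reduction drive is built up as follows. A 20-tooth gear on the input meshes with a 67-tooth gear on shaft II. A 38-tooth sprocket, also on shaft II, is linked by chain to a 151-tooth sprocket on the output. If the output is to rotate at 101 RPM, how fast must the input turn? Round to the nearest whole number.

Overall ratio R = 3.35 × 3.9737 = 13.312.
Required input speed = output speed × R = 101 × 13.312 = 1344.5 RPM.

1344 RPM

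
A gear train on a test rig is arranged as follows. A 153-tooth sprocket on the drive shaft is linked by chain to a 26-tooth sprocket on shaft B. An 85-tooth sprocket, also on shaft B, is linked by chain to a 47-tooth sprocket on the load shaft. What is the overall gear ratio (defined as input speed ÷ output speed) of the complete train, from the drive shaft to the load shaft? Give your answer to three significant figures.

Each stage contributes driven/driver: chain 26/153 = 0.16993, chain 47/85 = 0.55294.
Overall: 0.16993 × 0.55294 = 0.093964.

0.0940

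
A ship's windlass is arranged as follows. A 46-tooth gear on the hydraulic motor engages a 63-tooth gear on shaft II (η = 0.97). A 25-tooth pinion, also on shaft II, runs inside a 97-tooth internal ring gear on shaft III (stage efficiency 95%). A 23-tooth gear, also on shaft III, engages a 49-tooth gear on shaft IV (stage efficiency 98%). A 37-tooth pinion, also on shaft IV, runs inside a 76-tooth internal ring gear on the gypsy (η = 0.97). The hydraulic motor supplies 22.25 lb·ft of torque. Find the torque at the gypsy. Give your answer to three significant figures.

After the gear mesh (63/46): 22.25 × 1.3696 × 0.97 = 29.559 lb·ft
After the internal gear (97/25): 29.559 × 3.88 × 0.95 = 108.95 lb·ft
After the gear mesh (49/23): 108.95 × 2.1304 × 0.98 = 227.48 lb·ft
After the internal gear (76/37): 227.48 × 2.0541 × 0.97 = 453.23 lb·ft

453 lb·ft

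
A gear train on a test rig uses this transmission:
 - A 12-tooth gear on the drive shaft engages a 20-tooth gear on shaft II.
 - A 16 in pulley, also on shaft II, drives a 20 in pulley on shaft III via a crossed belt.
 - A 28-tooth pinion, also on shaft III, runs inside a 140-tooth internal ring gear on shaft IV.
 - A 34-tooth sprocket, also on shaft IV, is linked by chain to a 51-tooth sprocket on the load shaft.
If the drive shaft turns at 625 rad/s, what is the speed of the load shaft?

40 rad/s

gear mesh 20/12 = 1.6667 → 625/1.6667 = 375 rad/s
belt 20/16 = 1.25 → 375/1.25 = 300 rad/s
internal gear 140/28 = 5 → 300/5 = 60 rad/s
chain 51/34 = 1.5 → 60/1.5 = 40 rad/s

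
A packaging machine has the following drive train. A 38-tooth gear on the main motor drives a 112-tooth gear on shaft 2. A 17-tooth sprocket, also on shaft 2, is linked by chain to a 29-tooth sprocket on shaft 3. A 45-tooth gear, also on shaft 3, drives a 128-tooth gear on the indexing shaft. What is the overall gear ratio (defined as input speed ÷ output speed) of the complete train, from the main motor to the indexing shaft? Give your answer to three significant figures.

Each stage contributes driven/driver: gear mesh 112/38 = 2.9474, chain 29/17 = 1.7059, gear mesh 128/45 = 2.8444.
Overall: 2.9474 × 1.7059 × 2.8444 = 14.301.

14.3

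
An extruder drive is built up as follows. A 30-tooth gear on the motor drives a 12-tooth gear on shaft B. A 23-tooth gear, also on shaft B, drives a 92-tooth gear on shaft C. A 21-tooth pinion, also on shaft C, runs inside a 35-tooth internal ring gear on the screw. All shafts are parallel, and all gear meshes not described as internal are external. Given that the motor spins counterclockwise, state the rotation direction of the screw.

counterclockwise

the motor → shaft B: external mesh, 1 reversal → CW.
shaft B → shaft C: external mesh, 1 reversal → CCW.
shaft C → the screw: internal mesh, same direction → CCW.
2 reversals in total — an even number — so the screw turns the same way as the motor.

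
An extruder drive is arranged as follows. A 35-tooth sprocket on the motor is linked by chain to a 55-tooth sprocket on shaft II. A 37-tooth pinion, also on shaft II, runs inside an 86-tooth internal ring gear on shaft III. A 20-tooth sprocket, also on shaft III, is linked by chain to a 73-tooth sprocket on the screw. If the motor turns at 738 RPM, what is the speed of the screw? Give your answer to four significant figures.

Chain: ratio = 55/35 = 1.5714, so shaft II turns at 738 / 1.5714 = 469.64 RPM.
Internal gear: ratio = 86/37 = 2.3243, so shaft III turns at 469.64 / 2.3243 = 202.05 RPM.
Chain: ratio = 73/20 = 3.65, so the screw turns at 202.05 / 3.65 = 55.357 RPM.

55.36 RPM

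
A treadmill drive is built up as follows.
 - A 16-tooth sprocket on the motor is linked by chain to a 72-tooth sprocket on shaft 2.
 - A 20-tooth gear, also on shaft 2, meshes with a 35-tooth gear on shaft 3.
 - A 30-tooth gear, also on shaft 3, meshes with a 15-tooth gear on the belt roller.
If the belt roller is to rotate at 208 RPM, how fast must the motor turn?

Overall ratio R = 4.5 × 1.75 × 0.5 = 3.9375.
Required input speed = output speed × R = 208 × 3.9375 = 819 RPM.

819 RPM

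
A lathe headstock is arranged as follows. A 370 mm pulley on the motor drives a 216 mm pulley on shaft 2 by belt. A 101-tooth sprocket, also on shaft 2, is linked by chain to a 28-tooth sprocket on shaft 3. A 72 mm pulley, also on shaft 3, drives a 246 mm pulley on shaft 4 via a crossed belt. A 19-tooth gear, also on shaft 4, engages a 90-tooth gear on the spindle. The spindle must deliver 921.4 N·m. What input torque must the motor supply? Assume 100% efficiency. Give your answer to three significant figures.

352 N·m

Overall ratio R = 0.58378 × 0.27723 × 3.4167 × 4.7368 = 2.6193.
Input torque = output torque / R = 921.4 / 2.6193 = 351.78 N·m.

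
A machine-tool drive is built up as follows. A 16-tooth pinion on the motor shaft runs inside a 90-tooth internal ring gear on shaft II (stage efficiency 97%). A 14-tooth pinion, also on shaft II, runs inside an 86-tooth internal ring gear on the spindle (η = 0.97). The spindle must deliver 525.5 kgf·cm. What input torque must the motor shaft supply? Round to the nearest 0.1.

Overall ratio R = 5.625 × 6.1429 = 34.554; overall efficiency η = 0.97 × 0.97 = 0.9409.
Input torque = output torque / (R × η) = 525.5 / (34.554 × 0.9409) = 16.164 kgf·cm.

16.2 kgf·cm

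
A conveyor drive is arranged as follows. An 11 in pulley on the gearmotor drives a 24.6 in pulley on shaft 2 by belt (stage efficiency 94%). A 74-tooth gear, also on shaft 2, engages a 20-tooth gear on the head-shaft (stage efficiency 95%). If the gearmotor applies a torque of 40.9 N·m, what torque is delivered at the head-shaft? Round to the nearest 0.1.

22.1 N·m

After the belt (24.6/11): 40.9 × 2.2364 × 0.94 = 85.979 N·m
After the gear mesh (20/74): 85.979 × 0.27027 × 0.95 = 22.076 N·m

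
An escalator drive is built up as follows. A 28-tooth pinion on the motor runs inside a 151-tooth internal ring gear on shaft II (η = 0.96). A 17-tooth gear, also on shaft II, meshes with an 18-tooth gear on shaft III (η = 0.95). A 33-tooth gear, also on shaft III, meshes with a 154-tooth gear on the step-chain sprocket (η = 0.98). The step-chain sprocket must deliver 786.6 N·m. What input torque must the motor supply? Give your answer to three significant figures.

Overall ratio R = 5.3929 × 1.0588 × 4.6667 = 26.647; overall efficiency η = 0.96 × 0.95 × 0.98 = 0.8938.
Input torque = output torque / (R × η) = 786.6 / (26.647 × 0.8938) = 33.028 N·m.

33.0 N·m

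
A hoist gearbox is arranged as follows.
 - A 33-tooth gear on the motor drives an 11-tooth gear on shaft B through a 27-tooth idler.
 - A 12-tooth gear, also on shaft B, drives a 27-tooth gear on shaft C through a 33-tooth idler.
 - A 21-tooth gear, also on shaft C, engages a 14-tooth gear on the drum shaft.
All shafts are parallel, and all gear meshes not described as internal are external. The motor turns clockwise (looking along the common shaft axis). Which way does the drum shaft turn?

counterclockwise

the motor → shaft B: driver → idler → driven is 2 external meshes, 2 reversals → CW.
shaft B → shaft C: driver → idler → driven is 2 external meshes, 2 reversals → CW.
shaft C → the drum shaft: external mesh, 1 reversal → CCW.
5 reversals in total — an odd number — so the drum shaft turns opposite to the motor.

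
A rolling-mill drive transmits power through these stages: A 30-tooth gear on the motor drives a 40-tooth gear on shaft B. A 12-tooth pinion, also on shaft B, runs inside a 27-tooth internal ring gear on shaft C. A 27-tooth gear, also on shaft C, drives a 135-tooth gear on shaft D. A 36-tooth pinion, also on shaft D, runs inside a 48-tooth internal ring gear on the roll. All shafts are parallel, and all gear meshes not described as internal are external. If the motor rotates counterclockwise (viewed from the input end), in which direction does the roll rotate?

counterclockwise

the motor → shaft B: external mesh, 1 reversal → CW.
shaft B → shaft C: internal mesh, same direction → CW.
shaft C → shaft D: external mesh, 1 reversal → CCW.
shaft D → the roll: internal mesh, same direction → CCW.
2 reversals in total — an even number — so the roll turns the same way as the motor.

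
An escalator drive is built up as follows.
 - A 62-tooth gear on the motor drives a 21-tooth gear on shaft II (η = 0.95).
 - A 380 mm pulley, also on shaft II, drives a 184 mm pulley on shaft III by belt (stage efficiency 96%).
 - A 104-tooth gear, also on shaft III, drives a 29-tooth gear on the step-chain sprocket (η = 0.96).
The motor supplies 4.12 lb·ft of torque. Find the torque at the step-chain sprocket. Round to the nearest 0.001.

0.165 lb·ft

Gear mesh: ratio = 21/62 = 0.33871; torque at shaft II = 4.12 × 0.33871 × 0.95 = 1.3257 lb·ft.
Belt: ratio = 184/380 = 0.48421; torque at shaft III = 1.3257 × 0.48421 × 0.96 = 0.61625 lb·ft.
Gear mesh: ratio = 29/104 = 0.27885; torque at the step-chain sprocket = 0.61625 × 0.27885 × 0.96 = 0.16496 lb·ft.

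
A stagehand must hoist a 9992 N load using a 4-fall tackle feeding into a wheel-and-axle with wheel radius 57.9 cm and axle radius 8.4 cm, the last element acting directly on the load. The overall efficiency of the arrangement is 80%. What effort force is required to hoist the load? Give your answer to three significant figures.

Block-and-tackle MA = number of supporting rope parts = 4.
Wheel-and-axle MA = R/r = 57.9/8.4 = 6.8929.
Combined ideal MA = 4 × 6.8929 = 27.571.
Actual MA = 27.571 × 0.80 = 22.057.
Effort = load / actual MA = 9992 / 22.057 = 453.01 N.

453 N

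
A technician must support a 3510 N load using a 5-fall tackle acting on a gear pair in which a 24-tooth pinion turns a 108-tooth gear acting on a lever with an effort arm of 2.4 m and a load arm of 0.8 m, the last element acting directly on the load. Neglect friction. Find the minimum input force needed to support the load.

Block-and-tackle MA = number of supporting rope parts = 5.
Gear pair MA = 108/24 = 4.5.
Lever MA = effort arm / load arm = 2.4/0.8 = 3.
Combined ideal MA = 5 × 4.5 × 3 = 67.5.
Effort = load / MA = 3510 / 67.5 = 52 N.

52 N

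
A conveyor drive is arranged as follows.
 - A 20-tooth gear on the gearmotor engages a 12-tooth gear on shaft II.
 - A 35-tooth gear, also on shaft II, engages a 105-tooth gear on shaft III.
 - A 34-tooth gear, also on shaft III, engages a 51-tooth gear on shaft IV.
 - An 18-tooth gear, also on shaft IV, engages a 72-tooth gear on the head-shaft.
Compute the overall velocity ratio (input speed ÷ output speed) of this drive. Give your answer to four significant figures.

10.80

Each stage contributes driven/driver: gear mesh 12/20 = 0.6, gear mesh 105/35 = 3, gear mesh 51/34 = 1.5, gear mesh 72/18 = 4.
Overall: 0.6 × 3 × 1.5 × 4 = 10.8.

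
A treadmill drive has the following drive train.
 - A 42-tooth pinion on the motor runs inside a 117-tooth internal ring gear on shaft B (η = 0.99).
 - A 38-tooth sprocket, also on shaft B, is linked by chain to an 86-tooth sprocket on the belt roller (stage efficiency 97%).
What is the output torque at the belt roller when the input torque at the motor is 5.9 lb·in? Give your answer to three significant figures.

Internal gear: ratio = 117/42 = 2.7857; torque at shaft B = 5.9 × 2.7857 × 0.99 = 16.271 lb·in.
Chain: ratio = 86/38 = 2.2632; torque at the belt roller = 16.271 × 2.2632 × 0.97 = 35.72 lb·in.

35.7 lb·in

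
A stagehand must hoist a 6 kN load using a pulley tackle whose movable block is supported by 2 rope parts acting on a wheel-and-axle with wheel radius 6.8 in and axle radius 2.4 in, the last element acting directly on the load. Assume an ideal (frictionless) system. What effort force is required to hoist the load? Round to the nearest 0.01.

Block-and-tackle MA = number of supporting rope parts = 2.
Wheel-and-axle MA = R/r = 6.8/2.4 = 2.8333.
Combined ideal MA = 2 × 2.8333 = 5.6667.
Effort = load / MA = 6 / 5.6667 = 1.0588 kN.

1.06 kN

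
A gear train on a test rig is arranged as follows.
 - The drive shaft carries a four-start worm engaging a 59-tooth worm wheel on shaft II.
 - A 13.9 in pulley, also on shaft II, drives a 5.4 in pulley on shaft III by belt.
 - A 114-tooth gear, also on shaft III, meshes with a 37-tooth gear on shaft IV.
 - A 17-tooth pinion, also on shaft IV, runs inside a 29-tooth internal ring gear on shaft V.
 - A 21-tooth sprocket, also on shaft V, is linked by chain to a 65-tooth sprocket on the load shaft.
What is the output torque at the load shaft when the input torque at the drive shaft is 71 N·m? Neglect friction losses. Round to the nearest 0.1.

697.2 N·m

Worm: ratio = 59/4 = 14.75; torque at shaft II = 71 × 14.75 = 1047.2 N·m.
Belt: ratio = 5.4/13.9 = 0.38849; torque at shaft III = 1047.2 × 0.38849 = 406.85 N·m.
Gear mesh: ratio = 37/114 = 0.32456; torque at shaft IV = 406.85 × 0.32456 = 132.05 N·m.
Internal gear: ratio = 29/17 = 1.7059; torque at shaft V = 132.05 × 1.7059 = 225.26 N·m.
Chain: ratio = 65/21 = 3.0952; torque at the load shaft = 225.26 × 3.0952 = 697.22 N·m.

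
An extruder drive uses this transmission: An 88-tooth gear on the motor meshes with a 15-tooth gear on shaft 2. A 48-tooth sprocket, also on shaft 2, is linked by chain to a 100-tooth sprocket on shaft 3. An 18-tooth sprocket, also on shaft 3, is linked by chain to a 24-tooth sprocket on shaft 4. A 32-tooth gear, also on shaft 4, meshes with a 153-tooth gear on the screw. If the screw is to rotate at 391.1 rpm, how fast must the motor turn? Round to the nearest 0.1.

Overall ratio R = 0.17045 × 2.0833 × 1.3333 × 4.7812 = 2.2638.
Required input speed = output speed × R = 391.1 × 2.2638 = 885.39 rpm.

885.4 rpm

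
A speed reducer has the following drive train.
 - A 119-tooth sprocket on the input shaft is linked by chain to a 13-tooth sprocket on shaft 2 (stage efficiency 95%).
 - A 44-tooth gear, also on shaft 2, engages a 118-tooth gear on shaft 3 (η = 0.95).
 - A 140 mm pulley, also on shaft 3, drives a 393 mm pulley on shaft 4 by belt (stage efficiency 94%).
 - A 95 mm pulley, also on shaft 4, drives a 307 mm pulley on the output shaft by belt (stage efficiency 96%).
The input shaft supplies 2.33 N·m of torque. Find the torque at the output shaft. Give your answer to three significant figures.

5.04 N·m

After the chain (13/119): 2.33 × 0.10924 × 0.95 = 0.24181 N·m
After the gear mesh (118/44): 0.24181 × 2.6818 × 0.95 = 0.61607 N·m
After the belt (393/140): 0.61607 × 2.8071 × 0.94 = 1.6256 N·m
After the belt (307/95): 1.6256 × 3.2316 × 0.96 = 5.0432 N·m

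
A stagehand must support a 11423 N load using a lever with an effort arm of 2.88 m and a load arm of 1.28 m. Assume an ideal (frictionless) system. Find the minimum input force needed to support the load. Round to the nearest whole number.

5077 N

Lever MA = effort arm / load arm = 2.88/1.28 = 2.25.
Effort = load / MA = 11423 / 2.25 = 5076.9 N.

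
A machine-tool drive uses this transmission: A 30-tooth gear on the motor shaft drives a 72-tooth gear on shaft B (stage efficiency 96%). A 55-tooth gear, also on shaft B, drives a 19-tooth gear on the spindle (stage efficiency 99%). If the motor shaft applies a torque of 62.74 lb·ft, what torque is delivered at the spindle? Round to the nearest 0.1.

Gear mesh: ratio = 72/30 = 2.4; torque at shaft B = 62.74 × 2.4 × 0.96 = 144.55 lb·ft.
Gear mesh: ratio = 19/55 = 0.34545; torque at the spindle = 144.55 × 0.34545 × 0.99 = 49.437 lb·ft.

49.4 lb·ft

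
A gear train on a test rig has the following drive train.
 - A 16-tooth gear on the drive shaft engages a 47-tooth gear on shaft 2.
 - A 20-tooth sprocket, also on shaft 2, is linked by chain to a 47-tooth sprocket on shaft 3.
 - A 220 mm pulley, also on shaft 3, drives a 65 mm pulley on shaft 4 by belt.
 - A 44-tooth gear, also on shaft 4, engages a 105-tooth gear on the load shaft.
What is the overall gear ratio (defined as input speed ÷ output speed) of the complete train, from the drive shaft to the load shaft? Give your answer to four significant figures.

4.867

Each stage contributes driven/driver: gear mesh 47/16 = 2.9375, chain 47/20 = 2.35, belt 65/220 = 0.29545, gear mesh 105/44 = 2.3864.
Overall: 2.9375 × 2.35 × 0.29545 × 2.3864 = 4.8671.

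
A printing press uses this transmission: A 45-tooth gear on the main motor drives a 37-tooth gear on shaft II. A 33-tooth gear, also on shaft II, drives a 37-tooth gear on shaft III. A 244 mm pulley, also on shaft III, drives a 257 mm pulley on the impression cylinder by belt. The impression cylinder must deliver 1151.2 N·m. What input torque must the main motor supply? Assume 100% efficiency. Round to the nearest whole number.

1186 N·m

Overall ratio R = 0.82222 × 1.1212 × 1.0533 = 0.971.
Input torque = output torque / R = 1151.2 / 0.971 = 1185.6 N·m.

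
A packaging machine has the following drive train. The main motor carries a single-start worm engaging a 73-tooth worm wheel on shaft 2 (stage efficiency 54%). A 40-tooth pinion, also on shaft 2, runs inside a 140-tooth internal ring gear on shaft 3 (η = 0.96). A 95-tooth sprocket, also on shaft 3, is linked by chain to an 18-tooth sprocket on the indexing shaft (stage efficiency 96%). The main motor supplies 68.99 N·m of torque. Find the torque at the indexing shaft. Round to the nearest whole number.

1662 N·m

After the worm (73/1): 68.99 × 73 × 0.54 = 2719.6 N·m
After the internal gear (140/40): 2719.6 × 3.5 × 0.96 = 9137.8 N·m
After the chain (18/95): 9137.8 × 0.18947 × 0.96 = 1662.1 N·m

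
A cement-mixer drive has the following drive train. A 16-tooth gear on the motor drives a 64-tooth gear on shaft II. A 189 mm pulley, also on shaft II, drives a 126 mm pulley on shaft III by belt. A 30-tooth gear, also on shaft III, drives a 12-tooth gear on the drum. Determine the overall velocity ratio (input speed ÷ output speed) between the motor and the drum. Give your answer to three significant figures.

Each stage contributes driven/driver: gear mesh 64/16 = 4, belt 126/189 = 0.66667, gear mesh 12/30 = 0.4.
Overall: 4 × 0.66667 × 0.4 = 1.0667.

1.07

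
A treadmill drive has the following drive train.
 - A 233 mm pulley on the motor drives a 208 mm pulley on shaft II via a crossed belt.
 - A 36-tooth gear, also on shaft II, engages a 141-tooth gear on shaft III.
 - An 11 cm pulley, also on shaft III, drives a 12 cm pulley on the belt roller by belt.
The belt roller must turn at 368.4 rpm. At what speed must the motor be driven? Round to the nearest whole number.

1405 rpm

Overall ratio R = 0.8927 × 3.9167 × 1.0909 = 3.8143.
Required input speed = output speed × R = 368.4 × 3.8143 = 1405.2 rpm.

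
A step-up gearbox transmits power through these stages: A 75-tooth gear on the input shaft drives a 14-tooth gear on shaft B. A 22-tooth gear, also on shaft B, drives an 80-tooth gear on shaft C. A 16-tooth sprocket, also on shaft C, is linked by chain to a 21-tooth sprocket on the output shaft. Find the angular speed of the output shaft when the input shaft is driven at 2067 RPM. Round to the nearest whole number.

2320 RPM

gear mesh 14/75 = 0.18667 → 2067/0.18667 = 11073 RPM
gear mesh 80/22 = 3.6364 → 11073/3.6364 = 3045.1 RPM
chain 21/16 = 1.3125 → 3045.1/1.3125 = 2320.1 RPM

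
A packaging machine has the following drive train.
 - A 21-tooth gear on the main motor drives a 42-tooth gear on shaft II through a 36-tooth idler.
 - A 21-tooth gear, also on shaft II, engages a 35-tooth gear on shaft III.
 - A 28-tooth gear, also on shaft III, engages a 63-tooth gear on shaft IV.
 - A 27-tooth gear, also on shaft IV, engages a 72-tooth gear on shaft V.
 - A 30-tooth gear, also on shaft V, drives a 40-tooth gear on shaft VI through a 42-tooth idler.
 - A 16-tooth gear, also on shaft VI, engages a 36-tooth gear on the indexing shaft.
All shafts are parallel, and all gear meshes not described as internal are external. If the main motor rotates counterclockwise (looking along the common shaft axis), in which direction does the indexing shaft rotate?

counterclockwise

the main motor → shaft II: driver → idler → driven is 2 external meshes, 2 reversals → CCW.
shaft II → shaft III: external mesh, 1 reversal → CW.
shaft III → shaft IV: external mesh, 1 reversal → CCW.
shaft IV → shaft V: external mesh, 1 reversal → CW.
shaft V → shaft VI: driver → idler → driven is 2 external meshes, 2 reversals → CW.
shaft VI → the indexing shaft: external mesh, 1 reversal → CCW.
8 reversals in total — an even number — so the indexing shaft turns the same way as the main motor.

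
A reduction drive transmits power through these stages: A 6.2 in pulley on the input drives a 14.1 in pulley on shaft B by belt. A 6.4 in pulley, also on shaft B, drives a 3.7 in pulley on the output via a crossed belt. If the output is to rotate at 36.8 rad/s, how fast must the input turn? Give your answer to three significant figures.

48.4 rad/s

Overall ratio R = 2.2742 × 0.57812 = 1.3148.
Required input speed = output speed × R = 36.8 × 1.3148 = 48.383 rad/s.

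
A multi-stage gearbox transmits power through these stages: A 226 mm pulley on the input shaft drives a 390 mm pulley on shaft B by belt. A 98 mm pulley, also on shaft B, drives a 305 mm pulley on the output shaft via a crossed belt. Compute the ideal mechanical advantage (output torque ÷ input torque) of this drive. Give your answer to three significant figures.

Each stage contributes driven/driver: belt 390/226 = 1.7257, belt 305/98 = 3.1122.
Overall: 1.7257 × 3.1122 = 5.3707.

5.37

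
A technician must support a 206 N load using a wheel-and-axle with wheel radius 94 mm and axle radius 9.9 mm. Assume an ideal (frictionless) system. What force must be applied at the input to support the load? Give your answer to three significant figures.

21.7 N

Wheel-and-axle MA = R/r = 94/9.9 = 9.4949.
Effort = load / MA = 206 / 9.4949 = 21.696 N.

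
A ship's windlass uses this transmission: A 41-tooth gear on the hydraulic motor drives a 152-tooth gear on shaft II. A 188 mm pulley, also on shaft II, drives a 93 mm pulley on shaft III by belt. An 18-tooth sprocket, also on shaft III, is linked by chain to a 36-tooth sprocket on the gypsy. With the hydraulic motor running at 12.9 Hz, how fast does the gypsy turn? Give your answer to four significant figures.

3.517 Hz

the hydraulic motor → shaft II (gear mesh, 152/41): 12.9 ÷ 3.7073 = 3.4796 Hz
shaft II → shaft III (belt, 93/188): 3.4796 ÷ 0.49468 = 7.034 Hz
shaft III → the gypsy (chain, 36/18): 7.034 ÷ 2 = 3.517 Hz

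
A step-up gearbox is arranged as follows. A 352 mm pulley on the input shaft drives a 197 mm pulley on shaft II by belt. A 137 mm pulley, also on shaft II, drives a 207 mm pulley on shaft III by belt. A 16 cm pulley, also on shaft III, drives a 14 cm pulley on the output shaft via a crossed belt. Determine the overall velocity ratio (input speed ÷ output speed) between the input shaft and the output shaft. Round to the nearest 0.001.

Each stage contributes driven/driver: belt 197/352 = 0.55966, belt 207/137 = 1.5109, belt 14/16 = 0.875.
Overall: 0.55966 × 1.5109 × 0.875 = 0.73991.

0.740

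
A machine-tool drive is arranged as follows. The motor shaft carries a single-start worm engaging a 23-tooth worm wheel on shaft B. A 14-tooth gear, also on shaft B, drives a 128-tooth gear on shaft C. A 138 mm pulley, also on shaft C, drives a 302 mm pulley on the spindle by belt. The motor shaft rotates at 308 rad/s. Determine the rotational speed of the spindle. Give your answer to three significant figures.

Worm: ratio = 23/1 = 23, so shaft B turns at 308 / 23 = 13.391 rad/s.
Gear mesh: ratio = 128/14 = 9.1429, so shaft C turns at 13.391 / 9.1429 = 1.4647 rad/s.
Belt: ratio = 302/138 = 2.1884, so the spindle turns at 1.4647 / 2.1884 = 0.66929 rad/s.

0.669 rad/s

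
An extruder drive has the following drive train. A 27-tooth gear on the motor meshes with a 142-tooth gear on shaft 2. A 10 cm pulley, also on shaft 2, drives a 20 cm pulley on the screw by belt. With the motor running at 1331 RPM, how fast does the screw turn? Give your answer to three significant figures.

the motor → shaft 2 (gear mesh, 142/27): 1331 ÷ 5.2593 = 253.08 RPM
shaft 2 → the screw (belt, 20/10): 253.08 ÷ 2 = 126.54 RPM

127 RPM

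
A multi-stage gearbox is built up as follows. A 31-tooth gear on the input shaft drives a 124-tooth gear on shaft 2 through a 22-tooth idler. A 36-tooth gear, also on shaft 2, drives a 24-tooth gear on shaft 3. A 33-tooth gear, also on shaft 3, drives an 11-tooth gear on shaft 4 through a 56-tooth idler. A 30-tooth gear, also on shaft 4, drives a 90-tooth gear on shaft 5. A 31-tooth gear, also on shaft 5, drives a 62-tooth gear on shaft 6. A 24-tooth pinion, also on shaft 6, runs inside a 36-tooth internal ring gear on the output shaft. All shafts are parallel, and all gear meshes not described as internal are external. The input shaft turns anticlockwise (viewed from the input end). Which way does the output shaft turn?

the input shaft → shaft 2: driver → idler → driven is 2 external meshes, 2 reversals → CCW.
shaft 2 → shaft 3: external mesh, 1 reversal → CW.
shaft 3 → shaft 4: driver → idler → driven is 2 external meshes, 2 reversals → CW.
shaft 4 → shaft 5: external mesh, 1 reversal → CCW.
shaft 5 → shaft 6: external mesh, 1 reversal → CW.
shaft 6 → the output shaft: internal mesh, same direction → CW.
7 reversals in total — an odd number — so the output shaft turns opposite to the input shaft.

clockwise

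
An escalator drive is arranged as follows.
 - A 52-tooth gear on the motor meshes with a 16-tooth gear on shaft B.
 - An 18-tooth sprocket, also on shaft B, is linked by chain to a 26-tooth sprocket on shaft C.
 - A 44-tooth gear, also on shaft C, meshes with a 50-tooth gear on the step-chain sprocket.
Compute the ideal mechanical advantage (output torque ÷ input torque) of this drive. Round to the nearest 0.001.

0.505

Each stage contributes driven/driver: gear mesh 16/52 = 0.30769, chain 26/18 = 1.4444, gear mesh 50/44 = 1.1364.
Overall: 0.30769 × 1.4444 × 1.1364 = 0.50505.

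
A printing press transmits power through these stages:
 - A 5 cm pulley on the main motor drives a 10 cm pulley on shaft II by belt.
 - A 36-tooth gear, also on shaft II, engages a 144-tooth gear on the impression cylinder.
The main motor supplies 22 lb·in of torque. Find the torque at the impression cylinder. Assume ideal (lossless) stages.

176 lb·in

After the belt (10/5): 22 × 2 = 44 lb·in
After the gear mesh (144/36): 44 × 4 = 176 lb·in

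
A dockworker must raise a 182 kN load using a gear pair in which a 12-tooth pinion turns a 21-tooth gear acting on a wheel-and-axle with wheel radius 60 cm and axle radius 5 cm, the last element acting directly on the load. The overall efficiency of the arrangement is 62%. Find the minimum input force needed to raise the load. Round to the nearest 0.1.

14.0 kN

Gear pair MA = 21/12 = 1.75.
Wheel-and-axle MA = R/r = 60/5 = 12.
Combined ideal MA = 1.75 × 12 = 21.
Actual MA = 21 × 0.62 = 13.02.
Effort = load / actual MA = 182 / 13.02 = 13.978 kN.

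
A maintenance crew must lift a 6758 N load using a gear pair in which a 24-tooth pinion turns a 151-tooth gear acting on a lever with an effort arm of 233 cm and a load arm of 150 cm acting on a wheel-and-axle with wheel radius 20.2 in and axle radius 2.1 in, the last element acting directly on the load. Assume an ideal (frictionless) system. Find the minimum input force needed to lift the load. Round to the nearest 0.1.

Gear pair MA = 151/24 = 6.2917.
Lever MA = effort arm / load arm = 233/150 = 1.5533.
Wheel-and-axle MA = R/r = 20.2/2.1 = 9.619.
Combined ideal MA = 6.2917 × 1.5533 × 9.619 = 94.007.
Effort = load / MA = 6758 / 94.007 = 71.888 N.

71.9 N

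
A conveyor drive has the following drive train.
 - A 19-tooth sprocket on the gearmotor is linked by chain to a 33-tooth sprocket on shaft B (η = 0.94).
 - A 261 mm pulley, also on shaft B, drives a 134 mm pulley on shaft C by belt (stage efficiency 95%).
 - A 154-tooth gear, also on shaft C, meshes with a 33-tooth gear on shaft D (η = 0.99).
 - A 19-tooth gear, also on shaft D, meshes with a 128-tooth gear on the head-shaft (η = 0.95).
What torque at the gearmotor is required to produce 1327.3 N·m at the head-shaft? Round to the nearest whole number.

1228 N·m

Overall ratio R = 1.7368 × 0.51341 × 0.21429 × 6.7368 = 1.2873; overall efficiency η = 0.94 × 0.95 × 0.99 × 0.95 = 0.8399.
Input torque = output torque / (R × η) = 1327.3 / (1.2873 × 0.8399) = 1227.7 N·m.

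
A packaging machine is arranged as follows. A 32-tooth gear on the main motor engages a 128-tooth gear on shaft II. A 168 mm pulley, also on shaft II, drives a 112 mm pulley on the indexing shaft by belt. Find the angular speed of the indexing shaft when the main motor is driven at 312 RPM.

gear mesh 128/32 = 4 → 312/4 = 78 RPM
belt 112/168 = 0.66667 → 78/0.66667 = 117 RPM

117 RPM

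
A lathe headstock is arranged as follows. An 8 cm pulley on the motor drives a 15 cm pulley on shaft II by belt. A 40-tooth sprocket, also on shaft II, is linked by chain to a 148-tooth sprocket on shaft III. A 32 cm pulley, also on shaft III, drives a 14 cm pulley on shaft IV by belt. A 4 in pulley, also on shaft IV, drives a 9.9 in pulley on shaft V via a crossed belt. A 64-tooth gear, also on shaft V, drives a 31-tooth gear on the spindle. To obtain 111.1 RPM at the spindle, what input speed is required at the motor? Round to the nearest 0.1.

404.3 RPM

Overall ratio R = 1.875 × 3.7 × 0.4375 × 2.475 × 0.48438 = 3.6386.
Required input speed = output speed × R = 111.1 × 3.6386 = 404.25 RPM.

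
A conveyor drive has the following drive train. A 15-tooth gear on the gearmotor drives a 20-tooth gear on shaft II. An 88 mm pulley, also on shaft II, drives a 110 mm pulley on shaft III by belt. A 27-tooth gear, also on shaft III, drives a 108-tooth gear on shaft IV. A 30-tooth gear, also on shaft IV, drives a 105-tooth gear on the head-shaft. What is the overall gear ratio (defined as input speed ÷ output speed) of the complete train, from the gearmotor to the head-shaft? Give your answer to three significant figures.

Each stage contributes driven/driver: gear mesh 20/15 = 1.3333, belt 110/88 = 1.25, gear mesh 108/27 = 4, gear mesh 105/30 = 3.5.
Overall: 1.3333 × 1.25 × 4 × 3.5 = 23.333.

23.3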